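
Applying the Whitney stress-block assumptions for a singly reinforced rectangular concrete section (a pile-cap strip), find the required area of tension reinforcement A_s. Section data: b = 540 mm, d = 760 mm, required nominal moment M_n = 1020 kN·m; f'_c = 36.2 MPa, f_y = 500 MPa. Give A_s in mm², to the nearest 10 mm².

A_s ≈ 2840 mm²

With M_n = 0.85 f'_c a b (d − a/2), solve the quadratic for a:
a = d − √(d² − 2M_n/(0.85 f'_c b)) = 760 − √(760² − 2 × 1020×10⁶/(0.85 × 36.2 × 540)) = 85.59 mm.
A_s = 0.85 f'_c a b / f_y = 0.85 × 36.2 × 85.59 × 540 / 500 = 2844.3 mm².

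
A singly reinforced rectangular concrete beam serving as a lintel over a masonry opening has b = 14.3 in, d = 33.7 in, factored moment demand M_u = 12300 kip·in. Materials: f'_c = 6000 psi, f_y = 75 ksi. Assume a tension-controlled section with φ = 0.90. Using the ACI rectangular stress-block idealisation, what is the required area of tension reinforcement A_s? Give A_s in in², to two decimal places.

A_s ≈ 5.95 in²

M_n = M_u/φ = 12300/0.90 = 13666.7 kip·in.
From M_n = 0.85 f'_c a b (d − a/2):
a = d − √(d² − 2M_n/(0.85 f'_c b)) = 33.7 − √(33.7² − 2 × 13666.7/(0.85 × 6 × 14.3)) = 6.116 in.
A_s = 0.85 f'_c a b / f_y = 0.85 × 6 × 6.116 × 14.3 / 75 = 5.947 in².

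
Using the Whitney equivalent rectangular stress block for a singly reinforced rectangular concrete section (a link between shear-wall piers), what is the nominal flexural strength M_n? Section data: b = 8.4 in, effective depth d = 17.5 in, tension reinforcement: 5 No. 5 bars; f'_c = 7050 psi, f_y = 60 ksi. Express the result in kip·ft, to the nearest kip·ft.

M_n ≈ 128 kip·ft

A_s = 5 × 0.31 = 1.55 in².
T = A_s f_y = 1.55 × 60 = 93 kips.
a = T/(0.85 f'_c b) = 93/(0.85 × 7.05 × 8.4) = 1.848 in.
M_n = T(d − a/2) = 93 × (17.5 − 0.924) = 1541.6 kip·in = 1541.6/12 = 128.47 kip·ft.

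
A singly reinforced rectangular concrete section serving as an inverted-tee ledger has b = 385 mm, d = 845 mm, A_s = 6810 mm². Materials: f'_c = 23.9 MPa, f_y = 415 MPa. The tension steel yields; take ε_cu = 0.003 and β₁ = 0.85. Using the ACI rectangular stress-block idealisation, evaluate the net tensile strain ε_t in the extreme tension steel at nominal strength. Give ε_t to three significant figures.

ε_t ≈ 0.00296

a = A_s f_y/(0.85 f'_c b) = 361.34 mm.
β₁ = 0.85, so c = a/β₁ = 361.34/0.85 = 425.11 mm.
From the linear strain diagram with ε_cu = 0.003: ε_t = 0.003 (d − c)/c = 0.003 × (845 − 425.11)/425.11 = 0.00296.
ε_t < 0.004 — the section is over-reinforced for flexure under ACI limits.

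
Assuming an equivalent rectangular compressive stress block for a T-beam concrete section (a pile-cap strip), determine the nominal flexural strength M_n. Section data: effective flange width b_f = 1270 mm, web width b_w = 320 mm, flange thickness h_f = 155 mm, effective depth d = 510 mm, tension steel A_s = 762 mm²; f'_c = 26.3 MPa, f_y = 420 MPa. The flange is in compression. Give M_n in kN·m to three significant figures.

M_n ≈ 161 kN·m

Tension: T = A_s f_y = 762 × 420 = 320040 N.
Try a within the flange: a = T/(0.85 f'_c b_f) = 320040/(0.85 × 26.3 × 1270) = 11.27 mm.
Since a = 11.27 ≤ h_f = 155 mm, the stress block lies entirely in the flange; analyse as a rectangular beam of width b_f.
M_n = T(d − a/2) = 320040 × (510 − 5.635) = 161.42 × 10⁶ N·mm.
M_n = 161.42 kN·m.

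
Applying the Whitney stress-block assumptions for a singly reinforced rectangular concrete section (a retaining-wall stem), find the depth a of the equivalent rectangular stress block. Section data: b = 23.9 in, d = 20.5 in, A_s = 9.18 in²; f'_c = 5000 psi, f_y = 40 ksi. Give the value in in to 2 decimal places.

a ≈ 3.62 in

T = A_s f_y = 9.18 × 40 = 367.2 kips.
a = T/(0.85 f'_c b) = 367.2/(0.85 × 5 × 23.9) = 3.62 in.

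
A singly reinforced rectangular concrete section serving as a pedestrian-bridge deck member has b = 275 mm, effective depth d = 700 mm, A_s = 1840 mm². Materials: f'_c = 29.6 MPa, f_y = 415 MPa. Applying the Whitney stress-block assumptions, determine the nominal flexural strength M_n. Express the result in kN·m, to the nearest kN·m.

T = A_s f_y = 1840 × 415 = 763600 N = 763.6 kN.
From C = T: a = T/(0.85 f'_c b) = 763600/(0.85 × 29.6 × 275) = 110.36 mm.
M_n = T(d − a/2) = 763.6 kN × (700 − 55.18) mm = 492.38 kN·m.

M_n ≈ 492 kN·m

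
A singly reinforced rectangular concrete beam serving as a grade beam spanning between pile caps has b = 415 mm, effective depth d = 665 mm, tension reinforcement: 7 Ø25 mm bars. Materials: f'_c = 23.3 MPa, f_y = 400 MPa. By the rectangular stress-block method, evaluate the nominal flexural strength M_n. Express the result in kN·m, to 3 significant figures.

A_s = 7 × 491 = 3437 mm².
T = A_s f_y = 3437 × 400 = 1374800 N = 1374.8 kN.
From C = T: a = T/(0.85 f'_c b) = 1374800/(0.85 × 23.3 × 415) = 167.27 mm.
M_n = T(d − a/2) = 1374.8 kN × (665 − 83.635) mm = 799.26 kN·m.

M_n ≈ 799 kN·m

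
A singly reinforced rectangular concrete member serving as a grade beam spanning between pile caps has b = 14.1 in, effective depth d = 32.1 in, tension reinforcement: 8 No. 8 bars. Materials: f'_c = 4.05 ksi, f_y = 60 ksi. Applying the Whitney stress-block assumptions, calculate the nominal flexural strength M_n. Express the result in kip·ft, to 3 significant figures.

A_s = 8 × 0.79 = 6.32 in².
T = A_s f_y = 6.32 × 60 = 379.2 kips.
a = T/(0.85 f'_c b) = 379.2/(0.85 × 4.05 × 14.1) = 7.812 in.
M_n = T(d − a/2) = 379.2 × (32.1 − 3.906) = 10691.2 kip·in = 10691.2/12 = 890.93 kip·ft.

M_n ≈ 891 kip·ft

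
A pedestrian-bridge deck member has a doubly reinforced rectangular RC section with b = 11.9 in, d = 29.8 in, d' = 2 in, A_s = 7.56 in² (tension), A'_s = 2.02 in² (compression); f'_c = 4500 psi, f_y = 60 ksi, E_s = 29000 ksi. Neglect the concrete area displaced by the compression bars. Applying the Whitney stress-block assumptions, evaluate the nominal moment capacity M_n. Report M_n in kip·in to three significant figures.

Assume both steels yield.
a = (A_s − A'_s) f_y/(0.85 f'_c b) = (7.56 − 2.02) × 60/(0.85 × 4.5 × 11.9) = 7.303 in.
c = a/β₁ = 7.303/0.825 = 8.852 in; ε'_s = 0.003(c − d')/c = 0.0023 ≥ ε_y = 0.0021, so the compression steel yields.
M_n = (A_s − A'_s) f_y (d − a/2) + A'_s f_y (d − d') = 332.4 × (29.8 − 3.6515) + 121.2 × (29.8 − 2) = 8691.8 + 3369.4 = 12061.2 kip·in.

M_n ≈ 12100 kip·in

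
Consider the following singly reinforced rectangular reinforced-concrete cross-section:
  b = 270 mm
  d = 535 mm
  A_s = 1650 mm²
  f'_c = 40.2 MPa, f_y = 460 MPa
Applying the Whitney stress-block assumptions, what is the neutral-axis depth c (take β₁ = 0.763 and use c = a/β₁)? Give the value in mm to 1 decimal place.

c ≈ 107.8 mm

T = A_s f_y = 1650 × 460 = 759000 N = 759 kN.
Setting C = 0.85 f'_c a b equal to T: a = 759000/(0.85 × 40.2 × 270) = 82.268 mm.
With β₁ = 0.763, c = a/β₁ = 82.268/0.763 = 107.8 mm.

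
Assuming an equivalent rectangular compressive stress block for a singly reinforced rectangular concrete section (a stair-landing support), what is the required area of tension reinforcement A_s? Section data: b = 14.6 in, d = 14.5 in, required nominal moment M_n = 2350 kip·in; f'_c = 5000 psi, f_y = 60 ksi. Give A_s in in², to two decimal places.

From M_n = 0.85 f'_c a b (d − a/2):
a = d − √(d² − 2M_n/(0.85 f'_c b)) = 14.5 − √(14.5² − 2 × 2350/(0.85 × 5 × 14.6)) = 2.902 in.
A_s = 0.85 f'_c a b / f_y = 0.85 × 5 × 2.902 × 14.6 / 60 = 3.001 in².

A_s ≈ 3.00 in²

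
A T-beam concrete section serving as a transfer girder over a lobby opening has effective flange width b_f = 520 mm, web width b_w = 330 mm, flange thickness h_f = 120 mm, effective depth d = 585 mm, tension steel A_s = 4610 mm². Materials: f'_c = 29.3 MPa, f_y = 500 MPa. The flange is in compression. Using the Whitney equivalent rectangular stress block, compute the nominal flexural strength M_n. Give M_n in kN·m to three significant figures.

M_n ≈ 1130 kN·m

Tension: T = A_s f_y = 4610 × 500 = 2305000 N.
Try a within the flange: a = T/(0.85 f'_c b_f) = 2305000/(0.85 × 29.3 × 520) = 177.98 mm.
a = 177.98 > h_f = 120 mm: the block extends into the web. Split into flange-overhang and web parts.
C_f = 0.85 f'_c (b_f − b_w) h_f = 0.85 × 29.3 × (520 − 330) × 120 = 567834 N.
Remaining web compression depth: a_w = (T − C_f)/(0.85 f'_c b_w) = (2305000 − 567834)/(0.85 × 29.3 × 330) = 211.37 mm.
M_n = C_f(d − h_f/2) + (T − C_f)(d − a_w/2) = 567834 × (585 − 60) + 1737166 × (585 − 105.685) = 298.11 + 832.65 = 1130.76 × 10⁶ N·mm.
M_n = 1130.76 kN·m.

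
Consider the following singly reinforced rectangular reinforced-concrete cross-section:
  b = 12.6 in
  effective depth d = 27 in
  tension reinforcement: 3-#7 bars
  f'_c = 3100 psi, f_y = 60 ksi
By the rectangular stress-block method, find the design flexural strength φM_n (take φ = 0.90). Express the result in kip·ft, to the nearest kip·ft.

φM_n ≈ 206 kip·ft

A_s = 3 × 0.6 = 1.8 in².
T = A_s f_y = 1.8 × 60 = 108 kips.
a = T/(0.85 f'_c b) = 108/(0.85 × 3.1 × 12.6) = 3.253 in.
M_n = T(d − a/2) = 108 × (27 − 1.6265) = 2740.3 kip·in = 2740.3/12 = 228.36 kip·ft.
φM_n = 0.90 × 228.36 = 205.52 kip·ft.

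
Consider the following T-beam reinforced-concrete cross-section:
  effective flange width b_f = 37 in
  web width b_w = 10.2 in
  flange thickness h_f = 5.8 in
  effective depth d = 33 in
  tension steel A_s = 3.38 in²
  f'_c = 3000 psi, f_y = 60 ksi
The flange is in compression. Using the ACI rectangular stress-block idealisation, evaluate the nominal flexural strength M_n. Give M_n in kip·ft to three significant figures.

Tension: T = A_s f_y = 3.38 × 60 = 202.8 kips.
Try a within the flange: a = T/(0.85 f'_c b_f) = 202.8/(0.85 × 3 × 37) = 2.149 in.
Since a = 2.149 ≤ h_f = 5.8 in, the stress block lies entirely in the flange; analyse as a rectangular beam of width b_f.
M_n = T(d − a/2) = 202.8 × (33 − 1.0745) = 6474.5 kip·in.
M_n = 6474.5/12 = 539.54 kip·ft.

M_n ≈ 540 kip·ft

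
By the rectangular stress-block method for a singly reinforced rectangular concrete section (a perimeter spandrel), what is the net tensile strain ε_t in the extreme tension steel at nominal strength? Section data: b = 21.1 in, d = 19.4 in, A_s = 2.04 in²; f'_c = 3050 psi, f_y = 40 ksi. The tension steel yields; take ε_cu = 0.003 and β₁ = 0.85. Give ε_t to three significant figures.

ε_t ≈ 0.0302

a = A_s f_y/(0.85 f'_c b) = 1.492 in.
β₁ = 0.85, so c = a/β₁ = 1.492/0.85 = 1.755 in.
From the linear strain diagram with ε_cu = 0.003: ε_t = 0.003 (d − c)/c = 0.003 × (19.4 − 1.755)/1.755 = 0.0302.
Since ε_t ≥ 0.005, the section is tension-controlled.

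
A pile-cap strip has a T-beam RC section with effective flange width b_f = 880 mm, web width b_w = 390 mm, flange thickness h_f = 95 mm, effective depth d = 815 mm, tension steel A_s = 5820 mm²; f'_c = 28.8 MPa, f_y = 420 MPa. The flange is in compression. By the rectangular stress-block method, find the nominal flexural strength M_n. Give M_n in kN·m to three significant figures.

Tension: T = A_s f_y = 5820 × 420 = 2444400 N.
Try a within the flange: a = T/(0.85 f'_c b_f) = 2444400/(0.85 × 28.8 × 880) = 113.47 mm.
a = 113.47 > h_f = 95 mm: the block extends into the web. Split into flange-overhang and web parts.
C_f = 0.85 f'_c (b_f − b_w) h_f = 0.85 × 28.8 × (880 − 390) × 95 = 1139544 N.
Remaining web compression depth: a_w = (T − C_f)/(0.85 f'_c b_w) = (2444400 − 1139544)/(0.85 × 28.8 × 390) = 136.67 mm.
M_n = C_f(d − h_f/2) + (T − C_f)(d − a_w/2) = 1139544 × (815 − 47.5) + 1304856 × (815 − 68.335) = 874.60 + 974.29 = 1848.89 × 10⁶ N·mm.
M_n = 1848.89 kN·m.

M_n ≈ 1850 kN·m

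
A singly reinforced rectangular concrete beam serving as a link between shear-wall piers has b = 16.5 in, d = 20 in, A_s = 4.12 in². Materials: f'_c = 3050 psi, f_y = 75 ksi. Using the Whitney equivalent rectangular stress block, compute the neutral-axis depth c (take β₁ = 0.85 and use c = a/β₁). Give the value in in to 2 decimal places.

c ≈ 8.50 in

T = A_s f_y = 4.12 × 75 = 309 kips.
a = T/(0.85 f'_c b) = 309/(0.85 × 3.05 × 16.5) = 7.2236 in.
With β₁ = 0.85, c = a/β₁ = 7.2236/0.85 = 8.50 in.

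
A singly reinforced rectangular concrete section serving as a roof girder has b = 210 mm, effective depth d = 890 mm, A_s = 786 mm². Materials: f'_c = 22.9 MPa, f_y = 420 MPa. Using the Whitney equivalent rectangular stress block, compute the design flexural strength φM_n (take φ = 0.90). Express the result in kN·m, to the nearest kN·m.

T = A_s f_y = 786 × 420 = 330120 N = 330.12 kN.
From C = T: a = T/(0.85 f'_c b) = 330120/(0.85 × 22.9 × 210) = 80.76 mm.
M_n = T(d − a/2) = 330.12 kN × (890 − 40.38) mm = 280.48 kN·m.
φM_n = 0.90 × 280.48 = 252.43 kN·m.

φM_n ≈ 252 kN·m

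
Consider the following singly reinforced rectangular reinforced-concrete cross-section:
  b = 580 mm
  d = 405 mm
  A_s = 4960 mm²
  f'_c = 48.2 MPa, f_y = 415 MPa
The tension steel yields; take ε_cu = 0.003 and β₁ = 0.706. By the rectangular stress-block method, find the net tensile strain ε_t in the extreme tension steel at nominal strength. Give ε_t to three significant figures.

a = A_s f_y/(0.85 f'_c b) = 86.62 mm.
β₁ = 0.706, so c = a/β₁ = 86.62/0.706 = 122.69 mm.
From the linear strain diagram with ε_cu = 0.003: ε_t = 0.003 (d − c)/c = 0.003 × (405 − 122.69)/122.69 = 0.00690.
Since ε_t ≥ 0.005, the section is tension-controlled.

ε_t ≈ 0.00690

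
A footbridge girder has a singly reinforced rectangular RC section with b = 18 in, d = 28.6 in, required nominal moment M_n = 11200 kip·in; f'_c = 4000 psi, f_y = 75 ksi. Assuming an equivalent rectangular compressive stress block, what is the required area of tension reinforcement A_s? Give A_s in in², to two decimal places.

A_s ≈ 5.99 in²

From M_n = 0.85 f'_c a b (d − a/2):
a = d − √(d² − 2M_n/(0.85 f'_c b)) = 28.6 − √(28.6² − 2 × 11200/(0.85 × 4 × 18)) = 7.341 in.
A_s = 0.85 f'_c a b / f_y = 0.85 × 4 × 7.341 × 18 / 75 = 5.990 in².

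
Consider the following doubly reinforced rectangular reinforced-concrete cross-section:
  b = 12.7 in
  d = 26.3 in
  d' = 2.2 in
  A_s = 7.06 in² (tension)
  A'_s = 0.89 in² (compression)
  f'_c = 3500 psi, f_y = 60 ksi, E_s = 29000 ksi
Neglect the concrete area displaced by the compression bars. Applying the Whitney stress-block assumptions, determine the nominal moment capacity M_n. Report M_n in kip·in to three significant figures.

M_n ≈ 9210 kip·in

Assume both steels yield.
a = (A_s − A'_s) f_y/(0.85 f'_c b) = (7.06 − 0.89) × 60/(0.85 × 3.5 × 12.7) = 9.798 in.
c = a/β₁ = 9.798/0.85 = 11.527 in; ε'_s = 0.003(c − d')/c = 0.0024 ≥ ε_y = 0.0021, so the compression steel yields.
M_n = (A_s − A'_s) f_y (d − a/2) + A'_s f_y (d − d') = 370.2 × (26.3 − 4.899) + 53.4 × (26.3 − 2.2) = 7922.7 + 1286.9 = 9209.6 kip·in.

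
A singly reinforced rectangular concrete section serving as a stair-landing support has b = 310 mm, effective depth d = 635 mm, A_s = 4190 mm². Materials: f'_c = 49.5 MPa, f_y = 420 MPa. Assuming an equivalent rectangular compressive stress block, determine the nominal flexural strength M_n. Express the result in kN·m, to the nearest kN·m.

M_n ≈ 999 kN·m

T = A_s f_y = 4190 × 420 = 1759800 N = 1759.8 kN.
From C = T: a = T/(0.85 f'_c b) = 1759800/(0.85 × 49.5 × 310) = 134.92 mm.
M_n = T(d − a/2) = 1759.8 kN × (635 − 67.46) mm = 998.76 kN·m.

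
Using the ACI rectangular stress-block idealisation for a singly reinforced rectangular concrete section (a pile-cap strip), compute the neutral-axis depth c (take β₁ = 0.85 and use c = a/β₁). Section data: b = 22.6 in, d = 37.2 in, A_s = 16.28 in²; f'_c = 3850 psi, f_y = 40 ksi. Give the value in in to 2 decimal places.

T = A_s f_y = 16.28 × 40 = 651.2 kips.
a = T/(0.85 f'_c b) = 651.2/(0.85 × 3.85 × 22.6) = 8.8049 in.
With β₁ = 0.85, c = a/β₁ = 8.8049/0.85 = 10.36 in.

c ≈ 10.36 in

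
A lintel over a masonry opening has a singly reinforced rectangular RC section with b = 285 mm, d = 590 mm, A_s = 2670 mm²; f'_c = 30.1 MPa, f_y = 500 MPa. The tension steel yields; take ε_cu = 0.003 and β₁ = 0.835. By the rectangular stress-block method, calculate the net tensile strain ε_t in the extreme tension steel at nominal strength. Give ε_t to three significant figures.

a = A_s f_y/(0.85 f'_c b) = 183.08 mm.
β₁ = 0.835, so c = a/β₁ = 183.08/0.835 = 219.26 mm.
From the linear strain diagram with ε_cu = 0.003: ε_t = 0.003 (d − c)/c = 0.003 × (590 − 219.26)/219.26 = 0.00507.
Since ε_t ≥ 0.005, the section is tension-controlled.

ε_t ≈ 0.00507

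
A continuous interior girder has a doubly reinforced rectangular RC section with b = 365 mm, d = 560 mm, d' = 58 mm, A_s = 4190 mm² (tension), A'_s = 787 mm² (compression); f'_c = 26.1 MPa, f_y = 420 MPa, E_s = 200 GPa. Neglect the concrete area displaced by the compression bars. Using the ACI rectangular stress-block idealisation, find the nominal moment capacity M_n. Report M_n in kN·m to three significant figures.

Assume both tension and compression steel yield.
Net tension couple steel: A_s − A'_s = 3403 mm².
a = (A_s − A'_s) f_y / (0.85 f'_c b) = 1429260/(0.85 × 26.1 × 365) = 176.51 mm.
c = a/β₁ = 176.51/0.85 = 207.66 mm; ε'_s = 0.003(c − d')/c = 0.0022 ≥ f_y/E_s = 0.0021, so compression steel does yield.
M_n = (A_s − A'_s) f_y (d − a/2) + A'_s f_y (d − d') = [1429260 × (560 − 88.255) + 330540 × (560 − 58)] × 10⁻⁶ = 674.25 + 165.93 = 840.18 kN·m.

M_n ≈ 840 kN·m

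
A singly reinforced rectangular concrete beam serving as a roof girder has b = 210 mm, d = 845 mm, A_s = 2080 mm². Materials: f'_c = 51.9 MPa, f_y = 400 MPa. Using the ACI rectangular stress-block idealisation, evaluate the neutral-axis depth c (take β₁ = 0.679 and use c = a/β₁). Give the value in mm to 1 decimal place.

T = A_s f_y = 2080 × 400 = 832000 N = 832 kN.
Setting C = 0.85 f'_c a b equal to T: a = 832000/(0.85 × 51.9 × 210) = 89.809 mm.
With β₁ = 0.679, c = a/β₁ = 89.809/0.679 = 132.3 mm.

c ≈ 132.3 mm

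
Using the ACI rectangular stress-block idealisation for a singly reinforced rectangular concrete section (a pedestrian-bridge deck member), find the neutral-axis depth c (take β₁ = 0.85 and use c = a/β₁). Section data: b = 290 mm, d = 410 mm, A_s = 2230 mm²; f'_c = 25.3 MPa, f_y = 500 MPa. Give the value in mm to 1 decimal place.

T = A_s f_y = 2230 × 500 = 1115000 N = 1115 kN.
Setting C = 0.85 f'_c a b equal to T: a = 1115000/(0.85 × 25.3 × 290) = 178.788 mm.
With β₁ = 0.85, c = a/β₁ = 178.788/0.85 = 210.3 mm.

c ≈ 210.3 mm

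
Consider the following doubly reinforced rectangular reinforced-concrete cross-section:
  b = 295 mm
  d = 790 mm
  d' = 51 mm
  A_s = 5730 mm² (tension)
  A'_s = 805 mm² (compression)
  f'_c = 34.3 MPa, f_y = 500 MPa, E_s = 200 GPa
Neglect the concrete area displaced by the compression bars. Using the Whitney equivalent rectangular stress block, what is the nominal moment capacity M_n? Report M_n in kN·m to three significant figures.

Assume both tension and compression steel yield.
Net tension couple steel: A_s − A'_s = 4925 mm².
a = (A_s − A'_s) f_y / (0.85 f'_c b) = 2462500/(0.85 × 34.3 × 295) = 286.31 mm.
c = a/β₁ = 286.31/0.805 = 355.66 mm; ε'_s = 0.003(c − d')/c = 0.0026 ≥ f_y/E_s = 0.0025, so compression steel does yield.
M_n = (A_s − A'_s) f_y (d − a/2) + A'_s f_y (d − d') = [2462500 × (790 − 143.155) + 402500 × (790 − 51)] × 10⁻⁶ = 1592.86 + 297.45 = 1890.31 kN·m.

M_n ≈ 1890 kN·m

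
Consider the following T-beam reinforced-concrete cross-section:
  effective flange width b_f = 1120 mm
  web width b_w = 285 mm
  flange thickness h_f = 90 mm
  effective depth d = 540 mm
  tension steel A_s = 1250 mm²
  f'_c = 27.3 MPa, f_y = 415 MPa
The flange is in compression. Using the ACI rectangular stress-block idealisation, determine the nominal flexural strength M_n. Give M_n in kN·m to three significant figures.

Tension: T = A_s f_y = 1250 × 415 = 518750 N.
Try a within the flange: a = T/(0.85 f'_c b_f) = 518750/(0.85 × 27.3 × 1120) = 19.96 mm.
Since a = 19.96 ≤ h_f = 90 mm, the stress block lies entirely in the flange; analyse as a rectangular beam of width b_f.
M_n = T(d − a/2) = 518750 × (540 − 9.98) = 274.95 × 10⁶ N·mm.
M_n = 274.95 kN·m.

M_n ≈ 275 kN·m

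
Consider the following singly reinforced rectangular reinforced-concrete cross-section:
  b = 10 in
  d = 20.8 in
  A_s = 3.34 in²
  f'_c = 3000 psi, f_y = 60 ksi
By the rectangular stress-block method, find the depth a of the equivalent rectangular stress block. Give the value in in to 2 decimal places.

T = A_s f_y = 3.34 × 60 = 200.4 kips.
a = T/(0.85 f'_c b) = 200.4/(0.85 × 3 × 10) = 7.86 in.

a ≈ 7.86 in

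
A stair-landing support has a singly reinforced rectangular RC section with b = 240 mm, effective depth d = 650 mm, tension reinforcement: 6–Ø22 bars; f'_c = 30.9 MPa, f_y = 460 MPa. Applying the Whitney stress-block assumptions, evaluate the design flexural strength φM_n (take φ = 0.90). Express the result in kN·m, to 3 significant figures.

φM_n ≈ 535 kN·m

A_s = 6 × 380 = 2280 mm².
T = A_s f_y = 2280 × 460 = 1048800 N = 1048.8 kN.
From C = T: a = T/(0.85 f'_c b) = 1048800/(0.85 × 30.9 × 240) = 166.38 mm.
M_n = T(d − a/2) = 1048.8 kN × (650 − 83.19) mm = 594.47 kN·m.
φM_n = 0.90 × 594.47 = 535.02 kN·m.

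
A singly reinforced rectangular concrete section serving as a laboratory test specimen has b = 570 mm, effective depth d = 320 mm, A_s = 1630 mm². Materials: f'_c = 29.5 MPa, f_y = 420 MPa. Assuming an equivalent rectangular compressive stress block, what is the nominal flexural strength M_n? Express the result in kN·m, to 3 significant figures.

M_n ≈ 203 kN·m

T = A_s f_y = 1630 × 420 = 684600 N = 684.6 kN.
From C = T: a = T/(0.85 f'_c b) = 684600/(0.85 × 29.5 × 570) = 47.90 mm.
M_n = T(d − a/2) = 684.6 kN × (320 − 23.95) mm = 202.68 kN·m.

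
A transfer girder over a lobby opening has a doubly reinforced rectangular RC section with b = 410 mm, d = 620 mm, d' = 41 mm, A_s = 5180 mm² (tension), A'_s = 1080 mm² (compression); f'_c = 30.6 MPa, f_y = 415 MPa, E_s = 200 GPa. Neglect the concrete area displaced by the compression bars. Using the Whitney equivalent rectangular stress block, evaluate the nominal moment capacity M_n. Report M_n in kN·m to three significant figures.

M_n ≈ 1180 kN·m

Assume both tension and compression steel yield.
Net tension couple steel: A_s − A'_s = 4100 mm².
a = (A_s − A'_s) f_y / (0.85 f'_c b) = 1701500/(0.85 × 30.6 × 410) = 159.55 mm.
c = a/β₁ = 159.55/0.831 = 192.00 mm; ε'_s = 0.003(c − d')/c = 0.0024 ≥ f_y/E_s = 0.0021, so compression steel does yield.
M_n = (A_s − A'_s) f_y (d − a/2) + A'_s f_y (d − d') = [1701500 × (620 − 79.775) + 448200 × (620 − 41)] × 10⁻⁶ = 919.19 + 259.51 = 1178.70 kN·m.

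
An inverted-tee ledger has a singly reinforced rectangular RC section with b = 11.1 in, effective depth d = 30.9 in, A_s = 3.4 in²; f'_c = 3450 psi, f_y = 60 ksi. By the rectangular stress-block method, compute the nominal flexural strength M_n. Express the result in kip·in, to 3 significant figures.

T = A_s f_y = 3.4 × 60 = 204 kips.
a = T/(0.85 f'_c b) = 204/(0.85 × 3.45 × 11.1) = 6.267 in.
M_n = T(d − a/2) = 204 × (30.9 − 3.1335) = 5664.4 kip·in.

M_n ≈ 5660 kip·in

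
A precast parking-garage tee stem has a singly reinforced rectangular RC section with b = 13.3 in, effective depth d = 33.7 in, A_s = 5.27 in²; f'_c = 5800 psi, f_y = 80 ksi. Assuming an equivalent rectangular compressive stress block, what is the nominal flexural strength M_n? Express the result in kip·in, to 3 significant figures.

M_n ≈ 12900 kip·in

T = A_s f_y = 5.27 × 80 = 421.6 kips.
a = T/(0.85 f'_c b) = 421.6/(0.85 × 5.8 × 13.3) = 6.430 in.
M_n = T(d − a/2) = 421.6 × (33.7 − 3.215) = 12852.5 kip·in.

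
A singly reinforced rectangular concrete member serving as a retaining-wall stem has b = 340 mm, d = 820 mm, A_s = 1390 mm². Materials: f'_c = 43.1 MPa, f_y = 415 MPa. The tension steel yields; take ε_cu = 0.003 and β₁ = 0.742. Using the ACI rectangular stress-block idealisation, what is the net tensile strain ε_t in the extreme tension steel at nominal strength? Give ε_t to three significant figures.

a = A_s f_y/(0.85 f'_c b) = 46.31 mm.
β₁ = 0.742, so c = a/β₁ = 46.31/0.742 = 62.41 mm.
From the linear strain diagram with ε_cu = 0.003: ε_t = 0.003 (d − c)/c = 0.003 × (820 − 62.41)/62.41 = 0.0364.
Since ε_t ≥ 0.005, the section is tension-controlled.

ε_t ≈ 0.0364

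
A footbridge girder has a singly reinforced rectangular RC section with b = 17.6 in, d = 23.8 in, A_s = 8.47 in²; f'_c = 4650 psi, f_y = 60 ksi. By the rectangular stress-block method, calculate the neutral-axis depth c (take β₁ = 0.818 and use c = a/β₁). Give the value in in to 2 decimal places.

c ≈ 8.93 in

T = A_s f_y = 8.47 × 60 = 508.2 kips.
a = T/(0.85 f'_c b) = 508.2/(0.85 × 4.65 × 17.6) = 7.3055 in.
With β₁ = 0.818, c = a/β₁ = 7.3055/0.818 = 8.93 in.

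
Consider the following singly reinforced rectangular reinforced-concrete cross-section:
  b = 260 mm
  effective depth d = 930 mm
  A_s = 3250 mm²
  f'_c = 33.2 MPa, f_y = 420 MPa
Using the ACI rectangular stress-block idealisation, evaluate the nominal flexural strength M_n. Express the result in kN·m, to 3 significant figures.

M_n ≈ 1140 kN·m

T = A_s f_y = 3250 × 420 = 1365000 N = 1365 kN.
From C = T: a = T/(0.85 f'_c b) = 1365000/(0.85 × 33.2 × 260) = 186.04 mm.
M_n = T(d − a/2) = 1365 kN × (930 − 93.02) mm = 1142.48 kN·m.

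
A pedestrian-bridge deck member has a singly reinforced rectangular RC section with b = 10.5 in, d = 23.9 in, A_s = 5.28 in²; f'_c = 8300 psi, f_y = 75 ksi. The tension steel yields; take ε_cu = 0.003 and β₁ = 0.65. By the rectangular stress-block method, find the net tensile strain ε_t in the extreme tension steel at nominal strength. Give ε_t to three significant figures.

a = A_s f_y/(0.85 f'_c b) = 5.346 in.
β₁ = 0.65, so c = a/β₁ = 5.346/0.65 = 8.225 in.
From the linear strain diagram with ε_cu = 0.003: ε_t = 0.003 (d − c)/c = 0.003 × (23.9 − 8.225)/8.225 = 0.00572.
Since ε_t ≥ 0.005, the section is tension-controlled.

ε_t ≈ 0.00572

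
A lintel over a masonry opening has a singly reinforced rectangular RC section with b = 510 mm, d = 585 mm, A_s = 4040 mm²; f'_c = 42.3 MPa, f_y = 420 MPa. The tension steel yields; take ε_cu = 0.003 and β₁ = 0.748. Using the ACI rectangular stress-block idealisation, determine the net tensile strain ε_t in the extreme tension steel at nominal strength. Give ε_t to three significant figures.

a = A_s f_y/(0.85 f'_c b) = 92.53 mm.
β₁ = 0.748, so c = a/β₁ = 92.53/0.748 = 123.70 mm.
From the linear strain diagram with ε_cu = 0.003: ε_t = 0.003 (d − c)/c = 0.003 × (585 − 123.70)/123.70 = 0.0112.
Since ε_t ≥ 0.005, the section is tension-controlled.

ε_t ≈ 0.0112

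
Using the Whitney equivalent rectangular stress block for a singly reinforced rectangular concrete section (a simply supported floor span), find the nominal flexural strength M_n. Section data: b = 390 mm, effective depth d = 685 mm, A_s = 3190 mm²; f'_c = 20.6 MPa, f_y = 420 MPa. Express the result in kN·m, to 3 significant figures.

M_n ≈ 786 kN·m

T = A_s f_y = 3190 × 420 = 1339800 N = 1339.8 kN.
From C = T: a = T/(0.85 f'_c b) = 1339800/(0.85 × 20.6 × 390) = 196.20 mm.
M_n = T(d − a/2) = 1339.8 kN × (685 − 98.1) mm = 786.33 kN·m.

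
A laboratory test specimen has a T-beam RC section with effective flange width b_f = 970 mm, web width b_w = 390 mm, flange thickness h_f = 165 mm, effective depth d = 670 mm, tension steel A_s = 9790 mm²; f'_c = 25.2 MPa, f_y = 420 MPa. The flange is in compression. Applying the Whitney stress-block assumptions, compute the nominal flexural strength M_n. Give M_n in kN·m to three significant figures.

Tension: T = A_s f_y = 9790 × 420 = 4111800 N.
Try a within the flange: a = T/(0.85 f'_c b_f) = 4111800/(0.85 × 25.2 × 970) = 197.90 mm.
a = 197.90 > h_f = 165 mm: the block extends into the web. Split into flange-overhang and web parts.
C_f = 0.85 f'_c (b_f − b_w) h_f = 0.85 × 25.2 × (970 − 390) × 165 = 2049894 N.
Remaining web compression depth: a_w = (T − C_f)/(0.85 f'_c b_w) = (4111800 − 2049894)/(0.85 × 25.2 × 390) = 246.82 mm.
M_n = C_f(d − h_f/2) + (T − C_f)(d − a_w/2) = 2049894 × (670 − 82.5) + 2061906 × (670 − 123.41) = 1204.31 + 1127.02 = 2331.33 × 10⁶ N·mm.
M_n = 2331.33 kN·m.

M_n ≈ 2330 kN·m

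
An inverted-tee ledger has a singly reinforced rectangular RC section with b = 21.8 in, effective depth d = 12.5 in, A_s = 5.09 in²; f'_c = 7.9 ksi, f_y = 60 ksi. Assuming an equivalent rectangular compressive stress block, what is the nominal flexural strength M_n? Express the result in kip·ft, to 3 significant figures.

M_n ≈ 292 kip·ft

T = A_s f_y = 5.09 × 60 = 305.4 kips.
a = T/(0.85 f'_c b) = 305.4/(0.85 × 7.9 × 21.8) = 2.086 in.
M_n = T(d − a/2) = 305.4 × (12.5 − 1.043) = 3499.0 kip·in = 3499.0/12 = 291.58 kip·ft.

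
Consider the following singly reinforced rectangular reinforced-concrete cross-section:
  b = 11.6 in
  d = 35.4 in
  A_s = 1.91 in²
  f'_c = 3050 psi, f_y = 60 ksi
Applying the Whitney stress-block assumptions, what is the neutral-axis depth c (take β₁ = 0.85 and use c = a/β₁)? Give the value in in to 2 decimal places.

T = A_s f_y = 1.91 × 60 = 114.6 kips.
a = T/(0.85 f'_c b) = 114.6/(0.85 × 3.05 × 11.6) = 3.8107 in.
With β₁ = 0.85, c = a/β₁ = 3.8107/0.85 = 4.48 in.

c ≈ 4.48 in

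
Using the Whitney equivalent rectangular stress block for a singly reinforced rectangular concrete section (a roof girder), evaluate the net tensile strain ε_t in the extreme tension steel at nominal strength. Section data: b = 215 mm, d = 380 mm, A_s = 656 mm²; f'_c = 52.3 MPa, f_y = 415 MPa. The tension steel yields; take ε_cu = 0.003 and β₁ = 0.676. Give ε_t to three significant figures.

ε_t ≈ 0.0241

a = A_s f_y/(0.85 f'_c b) = 28.48 mm.
β₁ = 0.676, so c = a/β₁ = 28.48/0.676 = 42.13 mm.
From the linear strain diagram with ε_cu = 0.003: ε_t = 0.003 (d − c)/c = 0.003 × (380 − 42.13)/42.13 = 0.0241.
Since ε_t ≥ 0.005, the section is tension-controlled.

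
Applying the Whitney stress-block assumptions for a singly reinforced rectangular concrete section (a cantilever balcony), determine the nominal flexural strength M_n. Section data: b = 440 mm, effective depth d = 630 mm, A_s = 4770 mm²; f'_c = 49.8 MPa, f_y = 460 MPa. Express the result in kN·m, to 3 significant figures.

T = A_s f_y = 4770 × 460 = 2194200 N = 2194.2 kN.
From C = T: a = T/(0.85 f'_c b) = 2194200/(0.85 × 49.8 × 440) = 117.81 mm.
M_n = T(d − a/2) = 2194.2 kN × (630 − 58.905) mm = 1253.10 kN·m.

M_n ≈ 1250 kN·m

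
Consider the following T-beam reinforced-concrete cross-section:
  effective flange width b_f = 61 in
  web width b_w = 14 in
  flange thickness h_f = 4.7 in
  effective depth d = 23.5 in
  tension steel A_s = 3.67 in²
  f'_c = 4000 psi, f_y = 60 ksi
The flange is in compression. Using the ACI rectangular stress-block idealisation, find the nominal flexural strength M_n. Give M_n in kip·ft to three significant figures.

M_n ≈ 421 kip·ft

Tension: T = A_s f_y = 3.67 × 60 = 220.2 kips.
Try a within the flange: a = T/(0.85 f'_c b_f) = 220.2/(0.85 × 4 × 61) = 1.062 in.
Since a = 1.062 ≤ h_f = 4.7 in, the stress block lies entirely in the flange; analyse as a rectangular beam of width b_f.
M_n = T(d − a/2) = 220.2 × (23.5 − 0.531) = 5057.8 kip·in.
M_n = 5057.8/12 = 421.48 kip·ft.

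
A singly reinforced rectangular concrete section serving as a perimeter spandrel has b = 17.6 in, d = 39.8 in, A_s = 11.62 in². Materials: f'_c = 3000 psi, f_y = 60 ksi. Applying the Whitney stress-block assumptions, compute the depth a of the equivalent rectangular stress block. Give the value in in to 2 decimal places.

T = A_s f_y = 11.62 × 60 = 697.2 kips.
a = T/(0.85 f'_c b) = 697.2/(0.85 × 3 × 17.6) = 15.53 in.

a ≈ 15.53 in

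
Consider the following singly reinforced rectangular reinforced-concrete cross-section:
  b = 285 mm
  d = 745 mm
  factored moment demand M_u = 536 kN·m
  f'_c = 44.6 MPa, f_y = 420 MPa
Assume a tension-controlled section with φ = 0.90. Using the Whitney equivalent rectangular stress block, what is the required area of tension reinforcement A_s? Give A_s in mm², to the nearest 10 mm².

M_n = M_u/φ = 536/0.90 = 595.556 kN·m.
With M_n = 0.85 f'_c a b (d − a/2), solve the quadratic for a:
a = d − √(d² − 2M_n/(0.85 f'_c b)) = 745 − √(745² − 2 × 595.556×10⁶/(0.85 × 44.6 × 285)) = 78.08 mm.
A_s = 0.85 f'_c a b / f_y = 0.85 × 44.6 × 78.08 × 285 / 420 = 2008.6 mm².

A_s ≈ 2010 mm²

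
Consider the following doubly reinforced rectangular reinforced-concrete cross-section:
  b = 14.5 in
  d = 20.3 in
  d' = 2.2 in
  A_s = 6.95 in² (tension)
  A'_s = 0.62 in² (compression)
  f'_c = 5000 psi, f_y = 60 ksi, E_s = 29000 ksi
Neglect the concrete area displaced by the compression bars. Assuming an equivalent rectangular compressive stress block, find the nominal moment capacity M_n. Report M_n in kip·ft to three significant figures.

Assume both steels yield.
a = (A_s − A'_s) f_y/(0.85 f'_c b) = (6.95 − 0.62) × 60/(0.85 × 5 × 14.5) = 6.163 in.
c = a/β₁ = 6.163/0.8 = 7.704 in; ε'_s = 0.003(c − d')/c = 0.0021 ≥ ε_y = 0.0021, so the compression steel yields.
M_n = (A_s − A'_s) f_y (d − a/2) + A'_s f_y (d − d') = 379.8 × (20.3 − 3.0815) + 37.2 × (20.3 − 2.2) = 6539.6 + 673.3 = 7212.9 kip·in = 7212.9/12 = 601.08 kip·ft.

M_n ≈ 601 kip·ft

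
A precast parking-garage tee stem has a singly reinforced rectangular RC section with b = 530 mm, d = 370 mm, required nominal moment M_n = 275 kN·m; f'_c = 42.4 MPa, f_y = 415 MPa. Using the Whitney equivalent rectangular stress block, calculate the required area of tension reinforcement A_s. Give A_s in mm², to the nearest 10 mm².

A_s ≈ 1900 mm²

With M_n = 0.85 f'_c a b (d − a/2), solve the quadratic for a:
a = d − √(d² − 2M_n/(0.85 f'_c b)) = 370 − √(370² − 2 × 275×10⁶/(0.85 × 42.4 × 530)) = 41.21 mm.
A_s = 0.85 f'_c a b / f_y = 0.85 × 42.4 × 41.21 × 530 / 415 = 1896.8 mm².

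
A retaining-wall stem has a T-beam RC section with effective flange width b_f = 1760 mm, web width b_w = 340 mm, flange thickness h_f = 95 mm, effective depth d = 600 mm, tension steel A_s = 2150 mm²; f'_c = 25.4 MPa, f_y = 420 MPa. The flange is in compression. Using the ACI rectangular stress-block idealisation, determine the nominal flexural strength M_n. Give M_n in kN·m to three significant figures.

M_n ≈ 531 kN·m

Tension: T = A_s f_y = 2150 × 420 = 903000 N.
Try a within the flange: a = T/(0.85 f'_c b_f) = 903000/(0.85 × 25.4 × 1760) = 23.76 mm.
Since a = 23.76 ≤ h_f = 95 mm, the stress block lies entirely in the flange; analyse as a rectangular beam of width b_f.
M_n = T(d − a/2) = 903000 × (600 − 11.88) = 531.07 × 10⁶ N·mm.
M_n = 531.07 kN·m.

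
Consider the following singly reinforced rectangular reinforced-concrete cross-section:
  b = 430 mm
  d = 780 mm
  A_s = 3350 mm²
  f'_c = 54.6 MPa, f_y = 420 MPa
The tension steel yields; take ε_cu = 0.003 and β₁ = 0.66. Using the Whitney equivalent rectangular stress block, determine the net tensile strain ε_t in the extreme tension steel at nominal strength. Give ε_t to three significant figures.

a = A_s f_y/(0.85 f'_c b) = 70.50 mm.
β₁ = 0.66, so c = a/β₁ = 70.50/0.66 = 106.82 mm.
From the linear strain diagram with ε_cu = 0.003: ε_t = 0.003 (d − c)/c = 0.003 × (780 − 106.82)/106.82 = 0.0189.
Since ε_t ≥ 0.005, the section is tension-controlled.

ε_t ≈ 0.0189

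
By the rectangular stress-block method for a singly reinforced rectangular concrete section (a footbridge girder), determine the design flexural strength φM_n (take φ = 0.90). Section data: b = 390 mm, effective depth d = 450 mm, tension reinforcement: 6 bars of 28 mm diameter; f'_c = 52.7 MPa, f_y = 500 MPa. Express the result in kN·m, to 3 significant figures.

φM_n ≈ 660 kN·m

A_s = 6 × 616 = 3696 mm².
T = A_s f_y = 3696 × 500 = 1848000 N = 1848 kN.
From C = T: a = T/(0.85 f'_c b) = 1848000/(0.85 × 52.7 × 390) = 105.78 mm.
M_n = T(d − a/2) = 1848 kN × (450 − 52.89) mm = 733.86 kN·m.
φM_n = 0.90 × 733.86 = 660.47 kN·m.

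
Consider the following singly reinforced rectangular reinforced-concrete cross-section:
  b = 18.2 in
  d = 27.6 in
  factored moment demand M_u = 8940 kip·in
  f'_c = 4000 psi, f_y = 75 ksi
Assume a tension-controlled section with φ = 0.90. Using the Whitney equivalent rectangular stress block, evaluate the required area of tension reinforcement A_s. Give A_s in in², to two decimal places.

A_s ≈ 5.45 in²

M_n = M_u/φ = 8940/0.90 = 9933.33 kip·in.
From M_n = 0.85 f'_c a b (d − a/2):
a = d − √(d² − 2M_n/(0.85 f'_c b)) = 27.6 − √(27.6² − 2 × 9933.33/(0.85 × 4 × 18.2)) = 6.607 in.
A_s = 0.85 f'_c a b / f_y = 0.85 × 4 × 6.607 × 18.2 / 75 = 5.451 in².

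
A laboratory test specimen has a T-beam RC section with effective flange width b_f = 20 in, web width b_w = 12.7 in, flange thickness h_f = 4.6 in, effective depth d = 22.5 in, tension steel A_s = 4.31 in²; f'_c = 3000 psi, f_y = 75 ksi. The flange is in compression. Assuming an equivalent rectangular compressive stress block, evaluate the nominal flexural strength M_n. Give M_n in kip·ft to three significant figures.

Tension: T = A_s f_y = 4.31 × 75 = 323.25 kips.
Try a within the flange: a = T/(0.85 f'_c b_f) = 323.25/(0.85 × 3 × 20) = 6.338 in.
a = 6.338 > h_f = 4.6 in: the block extends into the web. Split into flange-overhang and web parts.
C_f = 0.85 f'_c (b_f − b_w) h_f = 0.85 × 3 × (20 − 12.7) × 4.6 = 85.6 kips.
Remaining web compression depth: a_w = (T − C_f)/(0.85 f'_c b_w) = (323.25 − 85.6)/(0.85 × 3 × 12.7) = 7.338 in.
M_n = C_f(d − h_f/2) + (T − C_f)(d − a_w/2) = 85.6 × (22.5 − 2.3) + 237.65 × (22.5 − 3.669) = 1729.1 + 4475.2 = 6204.3 kip·in.
M_n = 6204.3/12 = 517.03 kip·ft.

M_n ≈ 517 kip·ft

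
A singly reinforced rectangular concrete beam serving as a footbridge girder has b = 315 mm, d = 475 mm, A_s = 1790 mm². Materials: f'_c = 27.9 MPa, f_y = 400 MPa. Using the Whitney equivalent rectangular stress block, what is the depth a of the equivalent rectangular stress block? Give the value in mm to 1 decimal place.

T = A_s f_y = 1790 × 400 = 716000 N = 716 kN.
Setting C = 0.85 f'_c a b equal to T: a = 716000/(0.85 × 27.9 × 315) = 95.8 mm.

a ≈ 95.8 mm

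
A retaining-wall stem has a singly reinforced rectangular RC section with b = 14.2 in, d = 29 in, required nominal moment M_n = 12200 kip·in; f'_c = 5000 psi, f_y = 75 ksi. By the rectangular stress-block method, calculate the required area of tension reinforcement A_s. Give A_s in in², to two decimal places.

From M_n = 0.85 f'_c a b (d − a/2):
a = d − √(d² − 2M_n/(0.85 f'_c b)) = 29 − √(29² − 2 × 12200/(0.85 × 5 × 14.2)) = 8.103 in.
A_s = 0.85 f'_c a b / f_y = 0.85 × 5 × 8.103 × 14.2 / 75 = 6.520 in².

A_s ≈ 6.52 in²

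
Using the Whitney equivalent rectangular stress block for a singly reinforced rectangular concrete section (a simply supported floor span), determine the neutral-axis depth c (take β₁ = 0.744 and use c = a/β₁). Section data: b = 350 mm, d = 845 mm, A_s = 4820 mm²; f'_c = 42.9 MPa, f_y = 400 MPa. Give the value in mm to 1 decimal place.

c ≈ 203.0 mm

T = A_s f_y = 4820 × 400 = 1928000 N = 1928 kN.
Setting C = 0.85 f'_c a b equal to T: a = 1928000/(0.85 × 42.9 × 350) = 151.065 mm.
With β₁ = 0.744, c = a/β₁ = 151.065/0.744 = 203.0 mm.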